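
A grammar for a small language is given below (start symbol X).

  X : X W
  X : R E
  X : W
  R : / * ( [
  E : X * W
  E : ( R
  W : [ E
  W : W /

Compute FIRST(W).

{ [ }

W : [ E contributes {[}.
From W : W /: add FIRST(W) = { [ }.
Union: FIRST(W) = { [ }.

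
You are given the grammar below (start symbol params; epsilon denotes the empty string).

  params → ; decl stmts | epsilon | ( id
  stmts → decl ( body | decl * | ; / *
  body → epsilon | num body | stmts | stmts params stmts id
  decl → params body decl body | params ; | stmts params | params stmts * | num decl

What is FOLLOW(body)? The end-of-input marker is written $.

In stmts → decl ( body: body is at the end, add FOLLOW(stmts) = { $, (, *, ;, id, num }.
In body → num body: body is at the end, add FOLLOW(body) = { $, (, *, ;, id, num }.
In decl → params body decl body: add FIRST(decl body) = { (, ;, num }.
In decl → params body decl body: body is at the end, add FOLLOW(decl) = { (, *, ;, num }.
Union: FOLLOW(body) = { $, (, *, ;, id, num }.

{ $, (, *, ;, id, num }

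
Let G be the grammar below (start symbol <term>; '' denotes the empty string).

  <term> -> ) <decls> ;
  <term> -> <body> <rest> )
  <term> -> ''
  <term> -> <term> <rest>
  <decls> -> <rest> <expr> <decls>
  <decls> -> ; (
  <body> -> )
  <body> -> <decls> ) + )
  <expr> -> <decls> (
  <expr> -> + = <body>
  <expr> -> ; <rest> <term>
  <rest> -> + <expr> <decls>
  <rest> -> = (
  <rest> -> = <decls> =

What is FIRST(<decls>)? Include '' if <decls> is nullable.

{ +, ;, = }

From <decls> -> <rest> <expr> <decls>: add FIRST(<rest>) = { +, = }.
<decls> -> ; ( contributes {;}.
Union: FIRST(<decls>) = { +, ;, = }.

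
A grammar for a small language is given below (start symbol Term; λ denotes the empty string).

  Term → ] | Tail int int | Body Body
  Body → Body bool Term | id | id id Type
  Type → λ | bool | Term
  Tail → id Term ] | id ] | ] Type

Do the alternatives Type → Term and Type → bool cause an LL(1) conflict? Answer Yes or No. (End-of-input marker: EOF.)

No

FIRST(Term) = { ], id } and FIRST(bool) = { bool }.
The FIRST sets are disjoint and neither alternative is nullable — no conflict.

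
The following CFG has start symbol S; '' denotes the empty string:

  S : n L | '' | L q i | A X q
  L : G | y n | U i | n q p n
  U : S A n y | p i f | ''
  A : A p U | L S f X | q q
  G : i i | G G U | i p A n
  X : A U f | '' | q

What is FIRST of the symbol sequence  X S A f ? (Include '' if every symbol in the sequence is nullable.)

{ i, n, p, q, y }

Add FIRST(X)\{''} = { i, n, p, q, y }; X is nullable, continue.
Add FIRST(S)\{''} = { i, n, p, q, y }; S is nullable, continue.
Add FIRST(A) = { i, n, p, q, y }; A is not nullable, stop.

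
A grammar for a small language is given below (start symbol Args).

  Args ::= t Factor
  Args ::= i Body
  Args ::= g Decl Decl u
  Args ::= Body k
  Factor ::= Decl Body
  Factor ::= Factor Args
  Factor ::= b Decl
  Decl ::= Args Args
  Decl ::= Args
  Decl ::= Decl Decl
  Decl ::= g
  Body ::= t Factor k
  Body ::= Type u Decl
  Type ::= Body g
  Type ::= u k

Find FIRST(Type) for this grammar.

{ t, u }

From Type ::= Body g: add FIRST(Body) = { t, u }.
Type ::= u k contributes {u}.
Union: FIRST(Type) = { t, u }.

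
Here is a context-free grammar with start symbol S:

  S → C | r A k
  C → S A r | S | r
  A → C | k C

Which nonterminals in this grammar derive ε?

No nonterminal has an empty production or an RHS whose symbols are all nullable.

{ } (none)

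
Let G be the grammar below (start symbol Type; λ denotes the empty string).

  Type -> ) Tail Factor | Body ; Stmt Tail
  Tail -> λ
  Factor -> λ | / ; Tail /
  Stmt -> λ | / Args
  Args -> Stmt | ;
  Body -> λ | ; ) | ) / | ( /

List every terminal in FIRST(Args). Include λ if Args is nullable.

{ /, ;, λ }

From Args -> Stmt: add FIRST(Stmt) = { /, λ } (including λ since Stmt is nullable).
Args -> ; contributes {;}.
Union: FIRST(Args) = { /, ;, λ }.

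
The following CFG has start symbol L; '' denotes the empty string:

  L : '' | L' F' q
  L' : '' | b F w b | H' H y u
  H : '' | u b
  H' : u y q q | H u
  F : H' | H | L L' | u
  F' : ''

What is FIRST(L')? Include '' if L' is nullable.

{ b, u, '' }

L' : '' contributes ''.
L' : b F w b contributes {b}.
From L' : H' H y u: add FIRST(H') = { u }.
Union: FIRST(L') = { b, u, '' }.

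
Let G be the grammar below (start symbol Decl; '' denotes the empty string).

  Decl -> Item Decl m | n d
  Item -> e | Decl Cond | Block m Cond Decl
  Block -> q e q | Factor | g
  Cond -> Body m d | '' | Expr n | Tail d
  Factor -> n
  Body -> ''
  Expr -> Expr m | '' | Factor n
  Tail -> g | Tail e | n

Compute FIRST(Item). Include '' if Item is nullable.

{ e, g, n, q }

Item -> e contributes {e}.
From Item -> Decl Cond: add FIRST(Decl) = { e, g, n, q }.
From Item -> Block m Cond Decl: add FIRST(Block) = { g, n, q }.
Union: FIRST(Item) = { e, g, n, q }.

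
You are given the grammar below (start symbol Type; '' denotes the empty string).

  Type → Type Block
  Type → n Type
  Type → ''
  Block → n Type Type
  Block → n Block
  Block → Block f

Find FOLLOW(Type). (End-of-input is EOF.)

Type is the start symbol, so EOF ∈ FOLLOW(Type).
In Type → Type Block: add FIRST(Block) = { n }.
In Type → n Type: Type is at the end, add FOLLOW(Type) = { EOF, f, n }.
In Block → n Type Type: add FIRST(Type)\{''} = { n }.
  Since Type is nullable, also add FOLLOW(Block) = { EOF, f, n }.
In Block → n Type Type: Type is at the end, add FOLLOW(Block) = { EOF, f, n }.
Union: FOLLOW(Type) = { EOF, f, n }.

{ EOF, f, n }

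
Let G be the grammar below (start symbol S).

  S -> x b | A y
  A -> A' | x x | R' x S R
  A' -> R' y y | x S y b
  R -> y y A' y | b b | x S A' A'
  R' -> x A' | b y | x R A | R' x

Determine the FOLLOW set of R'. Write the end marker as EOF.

{ x, y }

In A -> R' x S R: add FIRST(x S R) = { x }.
In A' -> R' y y: add FIRST(y y) = { y }.
In R' -> R' x: add FIRST(x) = { x }.
Union: FOLLOW(R') = { x, y }.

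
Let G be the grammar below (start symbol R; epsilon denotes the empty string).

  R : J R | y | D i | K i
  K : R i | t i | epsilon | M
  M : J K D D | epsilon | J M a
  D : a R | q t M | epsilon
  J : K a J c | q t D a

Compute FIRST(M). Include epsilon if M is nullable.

From M : J K D D: add FIRST(J) = { a, i, q, t, y }.
M : epsilon contributes epsilon.
From M : J M a: add FIRST(J) = { a, i, q, t, y }.
Union: FIRST(M) = { a, i, q, t, y, epsilon }.

{ a, i, q, t, y, epsilon }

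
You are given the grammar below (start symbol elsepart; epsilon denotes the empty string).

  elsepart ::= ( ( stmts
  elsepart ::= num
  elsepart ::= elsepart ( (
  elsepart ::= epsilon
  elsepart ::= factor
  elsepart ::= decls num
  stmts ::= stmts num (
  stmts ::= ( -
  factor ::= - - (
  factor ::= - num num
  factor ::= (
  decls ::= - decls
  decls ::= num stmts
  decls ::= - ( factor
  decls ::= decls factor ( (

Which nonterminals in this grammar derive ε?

Directly nullable (have an epsilon-production): elsepart.
No other nonterminal has a production whose RHS symbols are all nullable.

{ elsepart }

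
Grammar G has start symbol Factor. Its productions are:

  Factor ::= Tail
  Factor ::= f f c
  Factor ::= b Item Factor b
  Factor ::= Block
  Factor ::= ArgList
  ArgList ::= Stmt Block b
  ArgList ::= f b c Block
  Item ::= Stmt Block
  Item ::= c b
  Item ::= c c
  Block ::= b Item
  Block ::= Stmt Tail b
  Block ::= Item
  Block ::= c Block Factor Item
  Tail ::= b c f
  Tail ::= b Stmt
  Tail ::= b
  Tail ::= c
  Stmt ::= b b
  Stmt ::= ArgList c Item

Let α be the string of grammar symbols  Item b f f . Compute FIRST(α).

{ b, c, f }

Add FIRST(Item) = { b, c, f }; Item is not nullable, stop.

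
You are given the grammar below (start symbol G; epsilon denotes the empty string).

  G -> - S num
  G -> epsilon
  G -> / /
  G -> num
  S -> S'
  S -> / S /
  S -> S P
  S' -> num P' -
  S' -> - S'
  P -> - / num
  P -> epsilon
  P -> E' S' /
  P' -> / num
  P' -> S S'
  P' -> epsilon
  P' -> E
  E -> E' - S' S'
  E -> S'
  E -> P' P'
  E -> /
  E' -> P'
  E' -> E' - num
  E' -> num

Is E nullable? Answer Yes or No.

Yes

E -> P' P' and each of P', P' is nullable, so E ⇒* epsilon.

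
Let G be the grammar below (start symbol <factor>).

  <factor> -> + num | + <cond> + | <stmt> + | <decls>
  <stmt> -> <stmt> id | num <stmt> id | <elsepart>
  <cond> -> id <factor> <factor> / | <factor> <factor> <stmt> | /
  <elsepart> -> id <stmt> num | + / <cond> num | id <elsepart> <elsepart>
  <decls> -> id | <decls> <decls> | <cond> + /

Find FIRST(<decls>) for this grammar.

<decls> -> id contributes {id}.
From <decls> -> <decls> <decls>: add FIRST(<decls>) = { +, /, id, num }.
From <decls> -> <cond> + /: add FIRST(<cond>) = { +, /, id, num }.
Union: FIRST(<decls>) = { +, /, id, num }.

{ +, /, id, num }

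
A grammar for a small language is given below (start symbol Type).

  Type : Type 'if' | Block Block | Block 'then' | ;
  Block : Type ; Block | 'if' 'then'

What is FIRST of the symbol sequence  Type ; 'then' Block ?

{ 'if', ; }

Add FIRST(Type) = { 'if', ; }; Type is not nullable, stop.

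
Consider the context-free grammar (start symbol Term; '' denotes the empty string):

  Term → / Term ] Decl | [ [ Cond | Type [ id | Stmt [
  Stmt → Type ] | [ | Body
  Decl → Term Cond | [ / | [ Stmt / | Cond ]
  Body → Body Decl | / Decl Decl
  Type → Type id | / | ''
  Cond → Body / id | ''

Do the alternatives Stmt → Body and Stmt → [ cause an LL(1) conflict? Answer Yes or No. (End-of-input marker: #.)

No

FIRST(Body) = { / } and FIRST([) = { [ }.
The FIRST sets are disjoint and neither alternative is nullable — no conflict.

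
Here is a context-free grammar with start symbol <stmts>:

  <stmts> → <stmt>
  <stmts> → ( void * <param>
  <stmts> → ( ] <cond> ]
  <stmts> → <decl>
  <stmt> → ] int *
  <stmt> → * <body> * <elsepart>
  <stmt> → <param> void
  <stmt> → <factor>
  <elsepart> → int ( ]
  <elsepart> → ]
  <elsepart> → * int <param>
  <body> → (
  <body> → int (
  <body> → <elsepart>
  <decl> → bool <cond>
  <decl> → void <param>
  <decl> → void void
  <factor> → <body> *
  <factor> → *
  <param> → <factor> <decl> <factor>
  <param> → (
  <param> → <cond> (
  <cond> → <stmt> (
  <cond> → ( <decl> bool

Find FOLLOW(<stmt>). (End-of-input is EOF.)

{ EOF, ( }

In <stmts> → <stmt>: <stmt> is at the end, add FOLLOW(<stmts>) = { EOF }.
In <cond> → <stmt> (: add FIRST(() = { ( }.
Union: FOLLOW(<stmt>) = { EOF, ( }.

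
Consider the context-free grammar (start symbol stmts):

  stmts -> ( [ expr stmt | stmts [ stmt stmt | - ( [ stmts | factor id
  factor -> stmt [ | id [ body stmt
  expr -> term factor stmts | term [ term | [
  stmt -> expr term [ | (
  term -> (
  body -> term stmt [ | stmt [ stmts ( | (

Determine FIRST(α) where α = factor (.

{ (, [, id }

Add FIRST(factor) = { (, [, id }; factor is not nullable, stop.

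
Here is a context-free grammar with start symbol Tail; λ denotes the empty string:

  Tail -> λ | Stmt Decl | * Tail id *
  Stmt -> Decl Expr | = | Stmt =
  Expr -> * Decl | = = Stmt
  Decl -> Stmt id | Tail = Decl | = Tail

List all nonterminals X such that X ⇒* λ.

Directly nullable (have an λ-production): Tail.
No other nonterminal has a production whose RHS symbols are all nullable.

{ Tail }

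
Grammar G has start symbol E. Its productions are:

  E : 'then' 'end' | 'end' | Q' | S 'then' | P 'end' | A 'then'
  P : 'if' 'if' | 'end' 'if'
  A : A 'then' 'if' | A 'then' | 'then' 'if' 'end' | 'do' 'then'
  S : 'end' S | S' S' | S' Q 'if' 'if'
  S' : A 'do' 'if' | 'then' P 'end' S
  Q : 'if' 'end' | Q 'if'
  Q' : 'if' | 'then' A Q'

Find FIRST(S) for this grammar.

S : 'end' S contributes {'end'}.
From S : S' S': add FIRST(S') = { 'do', 'then' }.
From S : S' Q 'if' 'if': add FIRST(S') = { 'do', 'then' }.
Union: FIRST(S) = { 'do', 'end', 'then' }.

{ 'do', 'end', 'then' }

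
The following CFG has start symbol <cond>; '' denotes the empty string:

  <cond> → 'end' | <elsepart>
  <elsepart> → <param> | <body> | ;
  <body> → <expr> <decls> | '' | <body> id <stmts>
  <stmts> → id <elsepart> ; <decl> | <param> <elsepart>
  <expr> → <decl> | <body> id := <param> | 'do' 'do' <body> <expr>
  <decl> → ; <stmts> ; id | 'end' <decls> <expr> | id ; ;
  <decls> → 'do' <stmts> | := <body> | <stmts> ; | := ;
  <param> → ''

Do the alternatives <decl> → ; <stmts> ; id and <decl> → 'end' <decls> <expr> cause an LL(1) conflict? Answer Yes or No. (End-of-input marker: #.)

No

FIRST(; <stmts> ; id) = { ; } and FIRST('end' <decls> <expr>) = { 'end' }.
The FIRST sets are disjoint and neither alternative is nullable — no conflict.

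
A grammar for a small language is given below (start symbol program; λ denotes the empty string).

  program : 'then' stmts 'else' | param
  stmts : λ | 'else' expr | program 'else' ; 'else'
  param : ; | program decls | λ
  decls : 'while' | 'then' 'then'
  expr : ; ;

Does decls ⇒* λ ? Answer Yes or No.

No

Nullable nonterminals: param, program, stmts.
No production of decls has an RHS whose symbols are all nullable, so decls is not nullable.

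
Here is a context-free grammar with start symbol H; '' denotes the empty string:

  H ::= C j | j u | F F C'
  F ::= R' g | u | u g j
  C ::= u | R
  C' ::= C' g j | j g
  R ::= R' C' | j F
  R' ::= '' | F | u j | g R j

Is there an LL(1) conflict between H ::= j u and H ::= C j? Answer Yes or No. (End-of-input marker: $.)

Yes

FIRST(j u) = { j } and FIRST(C j) = { g, j, u }.
Both contain j, so the two alternatives are not disjoint — LL(1) conflict.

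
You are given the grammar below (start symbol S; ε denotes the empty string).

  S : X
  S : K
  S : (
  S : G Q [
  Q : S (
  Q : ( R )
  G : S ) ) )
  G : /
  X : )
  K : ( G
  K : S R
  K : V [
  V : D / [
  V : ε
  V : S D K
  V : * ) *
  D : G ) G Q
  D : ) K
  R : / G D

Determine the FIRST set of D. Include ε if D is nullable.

From D : G ) G Q: add FIRST(G) = { (, ), *, /, [ }.
D : ) K contributes {)}.
Union: FIRST(D) = { (, ), *, /, [ }.

{ (, ), *, /, [ }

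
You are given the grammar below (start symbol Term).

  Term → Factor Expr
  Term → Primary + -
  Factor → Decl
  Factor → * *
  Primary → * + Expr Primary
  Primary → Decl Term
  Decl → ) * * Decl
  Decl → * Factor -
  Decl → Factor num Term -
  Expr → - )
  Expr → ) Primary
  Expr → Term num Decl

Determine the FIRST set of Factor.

From Factor → Decl: add FIRST(Decl) = { ), * }.
Factor → * * contributes {*}.
Union: FIRST(Factor) = { ), * }.

{ ), * }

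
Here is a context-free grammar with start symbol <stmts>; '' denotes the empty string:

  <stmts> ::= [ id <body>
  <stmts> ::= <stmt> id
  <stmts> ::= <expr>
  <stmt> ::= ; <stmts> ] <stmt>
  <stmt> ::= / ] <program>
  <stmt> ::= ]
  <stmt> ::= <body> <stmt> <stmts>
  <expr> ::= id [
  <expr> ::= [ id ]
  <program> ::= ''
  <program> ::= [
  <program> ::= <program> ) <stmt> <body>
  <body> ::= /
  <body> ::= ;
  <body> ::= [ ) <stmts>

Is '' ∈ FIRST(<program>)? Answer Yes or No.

<program> has an ''-production, so <program> ⇒ ''.

Yes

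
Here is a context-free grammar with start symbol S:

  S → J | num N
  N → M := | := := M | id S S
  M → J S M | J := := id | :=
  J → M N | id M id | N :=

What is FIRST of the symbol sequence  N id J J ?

Add FIRST(N) = { :=, id }; N is not nullable, stop.

{ :=, id }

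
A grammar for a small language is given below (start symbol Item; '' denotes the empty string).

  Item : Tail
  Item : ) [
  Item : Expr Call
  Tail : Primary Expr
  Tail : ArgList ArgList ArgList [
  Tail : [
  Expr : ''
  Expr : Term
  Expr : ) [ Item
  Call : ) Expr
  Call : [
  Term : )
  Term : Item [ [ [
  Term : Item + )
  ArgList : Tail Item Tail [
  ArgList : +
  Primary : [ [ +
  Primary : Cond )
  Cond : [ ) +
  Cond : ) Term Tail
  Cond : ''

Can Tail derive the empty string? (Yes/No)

No

Nullable nonterminals: Cond, Expr.
No production of Tail has an RHS whose symbols are all nullable, so Tail is not nullable.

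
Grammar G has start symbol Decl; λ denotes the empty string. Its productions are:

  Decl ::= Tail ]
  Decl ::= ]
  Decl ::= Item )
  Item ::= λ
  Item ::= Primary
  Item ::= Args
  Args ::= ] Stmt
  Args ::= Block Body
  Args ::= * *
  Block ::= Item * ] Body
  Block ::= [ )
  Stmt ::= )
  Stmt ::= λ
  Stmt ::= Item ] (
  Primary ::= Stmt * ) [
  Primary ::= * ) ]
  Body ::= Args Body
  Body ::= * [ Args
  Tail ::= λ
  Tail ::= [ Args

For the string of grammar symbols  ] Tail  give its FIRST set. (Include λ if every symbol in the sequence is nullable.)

] is a terminal; add {]} and stop.

{ ] }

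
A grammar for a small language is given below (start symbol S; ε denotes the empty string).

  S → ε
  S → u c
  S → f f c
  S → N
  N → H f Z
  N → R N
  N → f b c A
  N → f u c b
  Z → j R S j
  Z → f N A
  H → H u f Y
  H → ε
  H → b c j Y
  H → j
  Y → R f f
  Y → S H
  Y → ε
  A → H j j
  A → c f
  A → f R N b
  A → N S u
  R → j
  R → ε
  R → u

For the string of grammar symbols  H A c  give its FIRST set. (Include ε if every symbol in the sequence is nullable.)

{ b, c, f, j, u }

Add FIRST(H)\{ε} = { b, j, u }; H is nullable, continue.
Add FIRST(A) = { b, c, f, j, u }; A is not nullable, stop.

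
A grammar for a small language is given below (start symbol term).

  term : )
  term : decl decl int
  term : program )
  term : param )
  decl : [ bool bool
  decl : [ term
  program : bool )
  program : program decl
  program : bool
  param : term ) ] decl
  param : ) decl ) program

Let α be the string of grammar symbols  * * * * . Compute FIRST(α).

{ * }

* is a terminal; add {*} and stop.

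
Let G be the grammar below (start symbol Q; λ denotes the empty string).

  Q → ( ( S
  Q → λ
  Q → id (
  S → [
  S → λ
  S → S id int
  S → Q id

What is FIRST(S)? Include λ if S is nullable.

S → [ contributes {[}.
S → λ contributes λ.
From S → S id int: S nullable, take FIRST(S) ∪ {id} = { (, [, id }.
From S → Q id: Q nullable, take FIRST(Q) ∪ {id} = { (, id }.
Union: FIRST(S) = { (, [, id, λ }.

{ (, [, id, λ }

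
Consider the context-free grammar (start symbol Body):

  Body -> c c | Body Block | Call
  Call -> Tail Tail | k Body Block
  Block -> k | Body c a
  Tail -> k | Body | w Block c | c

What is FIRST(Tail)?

{ c, k, w }

Tail -> k contributes {k}.
From Tail -> Body: add FIRST(Body) = { c, k, w }.
Tail -> w Block c contributes {w}.
Tail -> c contributes {c}.
Union: FIRST(Tail) = { c, k, w }.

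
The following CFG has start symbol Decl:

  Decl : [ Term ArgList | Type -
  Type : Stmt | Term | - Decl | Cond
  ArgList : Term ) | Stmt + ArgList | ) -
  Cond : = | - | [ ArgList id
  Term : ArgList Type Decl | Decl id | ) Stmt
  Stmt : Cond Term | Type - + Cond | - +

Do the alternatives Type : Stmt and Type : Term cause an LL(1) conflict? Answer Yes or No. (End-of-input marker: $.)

Yes

FIRST(Stmt) = { ), -, =, [ } and FIRST(Term) = { ), -, =, [ }.
Both contain ), so the two alternatives are not disjoint — LL(1) conflict.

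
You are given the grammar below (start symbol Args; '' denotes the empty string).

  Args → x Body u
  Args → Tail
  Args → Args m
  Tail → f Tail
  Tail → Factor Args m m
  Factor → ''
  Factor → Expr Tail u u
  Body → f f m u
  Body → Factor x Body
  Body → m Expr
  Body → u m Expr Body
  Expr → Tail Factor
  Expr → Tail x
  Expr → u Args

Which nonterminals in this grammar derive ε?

{ Factor }

Directly nullable (have an ''-production): Factor.
No other nonterminal has a production whose RHS symbols are all nullable.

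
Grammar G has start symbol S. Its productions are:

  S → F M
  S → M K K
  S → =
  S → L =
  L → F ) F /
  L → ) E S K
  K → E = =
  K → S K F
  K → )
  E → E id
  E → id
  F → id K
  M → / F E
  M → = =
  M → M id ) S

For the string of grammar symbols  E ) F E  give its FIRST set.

{ id }

Add FIRST(E) = { id }; E is not nullable, stop.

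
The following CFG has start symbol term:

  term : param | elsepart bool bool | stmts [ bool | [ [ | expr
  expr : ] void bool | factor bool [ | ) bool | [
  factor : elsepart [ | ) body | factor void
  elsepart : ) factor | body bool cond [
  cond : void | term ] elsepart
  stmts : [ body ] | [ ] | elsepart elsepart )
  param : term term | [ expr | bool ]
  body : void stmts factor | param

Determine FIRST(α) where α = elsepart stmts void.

Add FIRST(elsepart) = { ), [, ], bool, void }; elsepart is not nullable, stop.

{ ), [, ], bool, void }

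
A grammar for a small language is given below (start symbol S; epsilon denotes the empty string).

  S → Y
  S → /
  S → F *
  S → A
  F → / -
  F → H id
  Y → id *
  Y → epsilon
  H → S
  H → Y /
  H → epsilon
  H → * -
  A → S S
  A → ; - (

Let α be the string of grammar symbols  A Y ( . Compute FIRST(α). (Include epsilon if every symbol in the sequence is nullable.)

{ (, *, /, ;, id }

Add FIRST(A)\{epsilon} = { *, /, ;, id }; A is nullable, continue.
Add FIRST(Y)\{epsilon} = { id }; Y is nullable, continue.
( is a terminal; add {(} and stop.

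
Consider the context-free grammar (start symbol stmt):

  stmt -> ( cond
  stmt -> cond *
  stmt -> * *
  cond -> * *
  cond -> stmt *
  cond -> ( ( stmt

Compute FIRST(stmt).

{ (, * }

stmt -> ( cond contributes {(}.
From stmt -> cond *: add FIRST(cond) = { (, * }.
stmt -> * * contributes {*}.
Union: FIRST(stmt) = { (, * }.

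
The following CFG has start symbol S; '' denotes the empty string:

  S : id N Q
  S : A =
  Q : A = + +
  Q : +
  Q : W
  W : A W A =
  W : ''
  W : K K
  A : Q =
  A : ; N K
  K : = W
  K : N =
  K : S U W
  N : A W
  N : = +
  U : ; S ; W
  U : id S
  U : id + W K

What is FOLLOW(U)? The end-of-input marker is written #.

{ #, +, ;, =, id }

In K : S U W: add FIRST(W)\{''} = { +, ;, =, id }.
  Since W is nullable, also add FOLLOW(K) = { #, +, ;, =, id }.
Union: FOLLOW(U) = { #, +, ;, =, id }.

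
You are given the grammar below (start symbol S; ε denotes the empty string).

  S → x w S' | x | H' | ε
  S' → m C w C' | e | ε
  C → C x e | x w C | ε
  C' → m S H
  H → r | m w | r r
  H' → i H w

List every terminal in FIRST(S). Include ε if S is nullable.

{ i, x, ε }

S → x w S' contributes {x}.
S → x contributes {x}.
From S → H': add FIRST(H') = { i }.
S → ε contributes ε.
Union: FIRST(S) = { i, x, ε }.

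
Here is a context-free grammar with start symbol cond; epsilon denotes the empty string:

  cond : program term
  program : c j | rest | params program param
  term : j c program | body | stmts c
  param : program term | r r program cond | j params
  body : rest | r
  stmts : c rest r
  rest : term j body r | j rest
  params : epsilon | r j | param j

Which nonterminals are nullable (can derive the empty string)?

{ params }

Directly nullable (have an epsilon-production): params.
No other nonterminal has a production whose RHS symbols are all nullable.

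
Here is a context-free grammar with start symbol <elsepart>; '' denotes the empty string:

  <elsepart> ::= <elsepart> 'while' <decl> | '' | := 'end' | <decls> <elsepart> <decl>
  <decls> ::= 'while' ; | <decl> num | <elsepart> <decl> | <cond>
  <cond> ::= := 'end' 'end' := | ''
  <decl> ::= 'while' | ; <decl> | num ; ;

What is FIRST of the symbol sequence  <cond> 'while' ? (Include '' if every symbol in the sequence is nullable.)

{ 'while', := }

Add FIRST(<cond>)\{''} = { := }; <cond> is nullable, continue.
'while' is a terminal; add {'while'} and stop.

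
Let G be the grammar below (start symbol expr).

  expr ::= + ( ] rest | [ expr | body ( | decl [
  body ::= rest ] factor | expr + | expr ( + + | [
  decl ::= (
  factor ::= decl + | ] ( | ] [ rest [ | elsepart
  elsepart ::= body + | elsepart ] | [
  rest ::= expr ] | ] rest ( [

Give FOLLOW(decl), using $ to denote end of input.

In expr ::= decl [: add FIRST([) = { [ }.
In factor ::= decl +: add FIRST(+) = { + }.
Union: FOLLOW(decl) = { +, [ }.

{ +, [ }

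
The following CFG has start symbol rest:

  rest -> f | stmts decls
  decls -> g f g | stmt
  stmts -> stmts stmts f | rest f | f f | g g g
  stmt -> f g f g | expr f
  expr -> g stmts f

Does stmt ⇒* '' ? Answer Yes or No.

No nonterminal in this grammar is nullable.
No production of stmt has an RHS whose symbols are all nullable, so stmt is not nullable.

No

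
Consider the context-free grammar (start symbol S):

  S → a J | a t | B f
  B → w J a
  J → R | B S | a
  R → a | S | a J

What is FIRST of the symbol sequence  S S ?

Add FIRST(S) = { a, w }; S is not nullable, stop.

{ a, w }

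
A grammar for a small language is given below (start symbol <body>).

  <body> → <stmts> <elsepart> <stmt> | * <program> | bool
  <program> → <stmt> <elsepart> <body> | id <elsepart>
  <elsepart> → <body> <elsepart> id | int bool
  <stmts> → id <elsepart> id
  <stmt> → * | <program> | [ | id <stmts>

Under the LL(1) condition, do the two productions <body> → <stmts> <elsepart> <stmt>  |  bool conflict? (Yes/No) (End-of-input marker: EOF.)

FIRST(<stmts> <elsepart> <stmt>) = { id } and FIRST(bool) = { bool }.
The FIRST sets are disjoint and neither alternative is nullable — no conflict.

No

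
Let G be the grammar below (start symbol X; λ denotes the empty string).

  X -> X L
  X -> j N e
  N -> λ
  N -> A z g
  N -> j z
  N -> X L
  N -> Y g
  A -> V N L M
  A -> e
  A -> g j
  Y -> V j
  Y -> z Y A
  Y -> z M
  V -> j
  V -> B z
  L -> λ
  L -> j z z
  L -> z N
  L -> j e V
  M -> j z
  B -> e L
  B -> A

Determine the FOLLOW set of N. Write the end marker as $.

{ $, e, j, z }

In X -> j N e: add FIRST(e) = { e }.
In A -> V N L M: add FIRST(L M) = { j, z }.
In L -> z N: N is at the end, add FOLLOW(L) = { $, e, j, z }.
Union: FOLLOW(N) = { $, e, j, z }.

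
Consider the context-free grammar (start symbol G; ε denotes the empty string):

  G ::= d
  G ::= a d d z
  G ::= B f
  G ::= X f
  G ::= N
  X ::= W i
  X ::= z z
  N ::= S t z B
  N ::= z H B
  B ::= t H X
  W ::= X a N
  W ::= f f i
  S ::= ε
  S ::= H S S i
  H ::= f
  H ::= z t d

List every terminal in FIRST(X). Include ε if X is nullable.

From X ::= W i: add FIRST(W) = { f, z }.
X ::= z z contributes {z}.
Union: FIRST(X) = { f, z }.

{ f, z }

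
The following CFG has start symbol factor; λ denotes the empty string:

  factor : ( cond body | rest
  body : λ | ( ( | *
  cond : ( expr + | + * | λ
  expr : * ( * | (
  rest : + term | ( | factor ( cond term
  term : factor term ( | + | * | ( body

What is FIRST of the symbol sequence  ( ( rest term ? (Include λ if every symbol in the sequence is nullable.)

{ ( }

( is a terminal; add {(} and stop.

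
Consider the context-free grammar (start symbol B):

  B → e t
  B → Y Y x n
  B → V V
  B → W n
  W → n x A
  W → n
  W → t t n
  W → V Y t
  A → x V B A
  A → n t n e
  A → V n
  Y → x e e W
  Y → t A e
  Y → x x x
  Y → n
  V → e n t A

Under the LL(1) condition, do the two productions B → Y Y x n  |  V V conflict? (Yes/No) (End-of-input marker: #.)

No

FIRST(Y Y x n) = { n, t, x } and FIRST(V V) = { e }.
The FIRST sets are disjoint and neither alternative is nullable — no conflict.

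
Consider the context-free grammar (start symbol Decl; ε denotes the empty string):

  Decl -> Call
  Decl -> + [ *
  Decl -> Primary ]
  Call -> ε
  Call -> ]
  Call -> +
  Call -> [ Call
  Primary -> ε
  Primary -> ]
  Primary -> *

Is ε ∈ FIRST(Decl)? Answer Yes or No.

Decl -> Call and each of Call is nullable, so Decl ⇒* ε.

Yes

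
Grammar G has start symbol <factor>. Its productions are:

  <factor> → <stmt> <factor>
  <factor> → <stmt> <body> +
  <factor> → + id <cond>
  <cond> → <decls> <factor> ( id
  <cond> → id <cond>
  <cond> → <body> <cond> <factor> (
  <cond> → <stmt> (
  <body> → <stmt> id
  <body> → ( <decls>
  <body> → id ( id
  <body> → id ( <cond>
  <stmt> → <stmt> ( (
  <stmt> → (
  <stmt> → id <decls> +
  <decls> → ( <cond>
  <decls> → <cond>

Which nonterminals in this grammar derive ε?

{ } (none)

No nonterminal has an empty production or an RHS whose symbols are all nullable.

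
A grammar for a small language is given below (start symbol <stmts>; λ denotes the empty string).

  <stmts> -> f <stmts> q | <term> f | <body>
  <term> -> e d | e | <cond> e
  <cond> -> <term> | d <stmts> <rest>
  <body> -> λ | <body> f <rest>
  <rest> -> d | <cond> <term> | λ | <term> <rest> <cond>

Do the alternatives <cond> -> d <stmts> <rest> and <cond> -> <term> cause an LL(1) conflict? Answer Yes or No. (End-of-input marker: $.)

FIRST(d <stmts> <rest>) = { d } and FIRST(<term>) = { d, e }.
Both contain d, so the two alternatives are not disjoint — LL(1) conflict.

Yes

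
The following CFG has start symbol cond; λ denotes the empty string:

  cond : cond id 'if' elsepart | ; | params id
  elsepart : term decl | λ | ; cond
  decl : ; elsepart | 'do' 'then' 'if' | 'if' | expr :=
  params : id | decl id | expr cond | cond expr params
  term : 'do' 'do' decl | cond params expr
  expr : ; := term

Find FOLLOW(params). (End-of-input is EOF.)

In cond : params id: add FIRST(id) = { id }.
In params : cond expr params: params is at the end, add FOLLOW(params) = { ;, id }.
In term : cond params expr: add FIRST(expr) = { ; }.
Union: FOLLOW(params) = { ;, id }.

{ ;, id }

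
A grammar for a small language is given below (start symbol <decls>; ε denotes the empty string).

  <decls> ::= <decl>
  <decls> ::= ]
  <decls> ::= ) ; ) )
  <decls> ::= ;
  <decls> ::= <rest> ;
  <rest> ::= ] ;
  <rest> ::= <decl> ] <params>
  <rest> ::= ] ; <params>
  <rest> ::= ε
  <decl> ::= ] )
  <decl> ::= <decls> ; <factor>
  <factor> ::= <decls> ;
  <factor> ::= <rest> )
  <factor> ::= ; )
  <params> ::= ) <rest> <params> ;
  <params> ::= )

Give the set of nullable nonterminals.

Directly nullable (have an ε-production): <rest>.
No other nonterminal has a production whose RHS symbols are all nullable.

{ <rest> }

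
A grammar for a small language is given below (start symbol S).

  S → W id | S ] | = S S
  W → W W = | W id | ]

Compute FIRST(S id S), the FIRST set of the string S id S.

{ =, ] }

Add FIRST(S) = { =, ] }; S is not nullable, stop.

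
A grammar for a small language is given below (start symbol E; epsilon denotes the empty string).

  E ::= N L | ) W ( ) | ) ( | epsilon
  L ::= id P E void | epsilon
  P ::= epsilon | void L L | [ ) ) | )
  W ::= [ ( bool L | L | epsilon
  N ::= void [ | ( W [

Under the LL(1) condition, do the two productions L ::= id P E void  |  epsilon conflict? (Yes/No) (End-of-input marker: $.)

FIRST(id P E void) = { id } and FIRST(epsilon) = { epsilon }.
The second alternative is nullable and FOLLOW(L) = { $, (, ), [, id, void } shares id with FIRST of the first — conflict.

Yes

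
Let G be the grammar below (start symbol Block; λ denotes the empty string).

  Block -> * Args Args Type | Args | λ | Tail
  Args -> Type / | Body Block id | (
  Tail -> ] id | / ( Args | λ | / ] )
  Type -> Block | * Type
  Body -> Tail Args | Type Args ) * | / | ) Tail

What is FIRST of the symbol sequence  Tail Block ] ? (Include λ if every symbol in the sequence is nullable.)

Add FIRST(Tail)\{λ} = { /, ] }; Tail is nullable, continue.
Add FIRST(Block)\{λ} = { (, ), *, /, ] }; Block is nullable, continue.
] is a terminal; add {]} and stop.

{ (, ), *, /, ] }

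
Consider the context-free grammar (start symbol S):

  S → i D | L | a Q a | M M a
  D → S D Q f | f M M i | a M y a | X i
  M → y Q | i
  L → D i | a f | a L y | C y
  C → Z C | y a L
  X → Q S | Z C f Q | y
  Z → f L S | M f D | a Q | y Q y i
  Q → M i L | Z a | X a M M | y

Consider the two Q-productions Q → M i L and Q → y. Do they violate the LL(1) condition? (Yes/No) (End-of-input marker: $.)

FIRST(M i L) = { i, y } and FIRST(y) = { y }.
Both contain y, so the two alternatives are not disjoint — LL(1) conflict.

Yes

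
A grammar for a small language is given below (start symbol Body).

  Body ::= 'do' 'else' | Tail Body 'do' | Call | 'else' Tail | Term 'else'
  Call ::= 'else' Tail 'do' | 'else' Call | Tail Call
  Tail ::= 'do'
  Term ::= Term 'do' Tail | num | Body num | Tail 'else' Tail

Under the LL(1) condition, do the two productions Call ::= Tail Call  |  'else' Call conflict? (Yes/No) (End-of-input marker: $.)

FIRST(Tail Call) = { 'do' } and FIRST('else' Call) = { 'else' }.
The FIRST sets are disjoint and neither alternative is nullable — no conflict.

No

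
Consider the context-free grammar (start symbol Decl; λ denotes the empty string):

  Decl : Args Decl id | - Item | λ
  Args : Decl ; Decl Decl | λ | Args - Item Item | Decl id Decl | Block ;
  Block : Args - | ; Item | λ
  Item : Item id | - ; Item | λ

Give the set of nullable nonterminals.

{ Args, Block, Decl, Item }

Directly nullable (have an λ-production): Decl, Args, Block, Item.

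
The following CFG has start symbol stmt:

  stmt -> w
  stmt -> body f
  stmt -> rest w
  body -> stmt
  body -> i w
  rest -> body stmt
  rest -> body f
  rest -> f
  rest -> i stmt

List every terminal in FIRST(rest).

From rest -> body stmt: add FIRST(body) = { f, i, w }.
From rest -> body f: add FIRST(body) = { f, i, w }.
rest -> f contributes {f}.
rest -> i stmt contributes {i}.
Union: FIRST(rest) = { f, i, w }.

{ f, i, w }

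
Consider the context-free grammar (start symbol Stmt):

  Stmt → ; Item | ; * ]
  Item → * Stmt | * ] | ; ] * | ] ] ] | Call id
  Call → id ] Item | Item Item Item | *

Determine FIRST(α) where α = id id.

{ id }

id is a terminal; add {id} and stop.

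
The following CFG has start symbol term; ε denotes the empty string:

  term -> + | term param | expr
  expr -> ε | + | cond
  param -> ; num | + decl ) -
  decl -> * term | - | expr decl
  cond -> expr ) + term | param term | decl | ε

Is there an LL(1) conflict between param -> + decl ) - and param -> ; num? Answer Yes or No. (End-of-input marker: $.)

FIRST(+ decl ) -) = { + } and FIRST(; num) = { ; }.
The FIRST sets are disjoint and neither alternative is nullable — no conflict.

No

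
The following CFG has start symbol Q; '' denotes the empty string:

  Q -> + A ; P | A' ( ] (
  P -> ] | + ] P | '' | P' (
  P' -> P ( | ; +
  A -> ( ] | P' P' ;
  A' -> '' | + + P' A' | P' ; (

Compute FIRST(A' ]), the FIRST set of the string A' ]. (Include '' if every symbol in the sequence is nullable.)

Add FIRST(A')\{''} = { (, +, ;, ] }; A' is nullable, continue.
] is a terminal; add {]} and stop.

{ (, +, ;, ] }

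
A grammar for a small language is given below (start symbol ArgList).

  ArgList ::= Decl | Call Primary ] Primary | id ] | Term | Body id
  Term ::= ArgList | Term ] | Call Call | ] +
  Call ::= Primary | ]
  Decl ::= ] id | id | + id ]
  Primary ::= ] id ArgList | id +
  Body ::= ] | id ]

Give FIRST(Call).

From Call ::= Primary: add FIRST(Primary) = { ], id }.
Call ::= ] contributes {]}.
Union: FIRST(Call) = { ], id }.

{ ], id }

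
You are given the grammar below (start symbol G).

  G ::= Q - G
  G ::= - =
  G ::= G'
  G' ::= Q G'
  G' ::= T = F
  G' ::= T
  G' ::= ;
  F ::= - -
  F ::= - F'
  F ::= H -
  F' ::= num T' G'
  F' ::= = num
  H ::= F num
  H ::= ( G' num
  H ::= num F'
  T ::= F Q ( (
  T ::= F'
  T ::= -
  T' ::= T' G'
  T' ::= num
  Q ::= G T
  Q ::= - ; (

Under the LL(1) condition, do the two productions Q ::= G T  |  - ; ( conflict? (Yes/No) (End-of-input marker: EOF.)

Yes

FIRST(G T) = { (, -, ;, =, num } and FIRST(- ; () = { - }.
Both contain -, so the two alternatives are not disjoint — LL(1) conflict.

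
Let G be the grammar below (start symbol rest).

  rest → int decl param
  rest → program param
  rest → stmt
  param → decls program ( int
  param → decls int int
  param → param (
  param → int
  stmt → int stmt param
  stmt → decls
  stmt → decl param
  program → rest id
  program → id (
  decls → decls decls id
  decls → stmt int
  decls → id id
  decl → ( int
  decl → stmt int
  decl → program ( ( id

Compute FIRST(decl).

{ (, id, int }

decl → ( int contributes {(}.
From decl → stmt int: add FIRST(stmt) = { (, id, int }.
From decl → program ( ( id: add FIRST(program) = { (, id, int }.
Union: FIRST(decl) = { (, id, int }.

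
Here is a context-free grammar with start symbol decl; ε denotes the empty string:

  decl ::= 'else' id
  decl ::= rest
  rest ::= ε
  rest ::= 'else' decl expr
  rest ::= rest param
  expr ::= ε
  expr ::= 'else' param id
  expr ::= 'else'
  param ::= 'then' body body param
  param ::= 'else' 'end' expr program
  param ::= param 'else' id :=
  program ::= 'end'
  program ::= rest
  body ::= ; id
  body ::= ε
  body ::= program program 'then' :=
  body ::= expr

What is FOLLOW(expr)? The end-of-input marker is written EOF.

{ EOF, 'else', 'end', 'then', ;, id }

In rest ::= 'else' decl expr: expr is at the end, add FOLLOW(rest) = { EOF, 'else', 'end', 'then', id }.
In param ::= 'else' 'end' expr program: add FIRST(program)\{ε} = { 'else', 'end', 'then' }.
  Since program is nullable, also add FOLLOW(param) = { EOF, 'else', 'end', 'then', id }.
In body ::= expr: expr is at the end, add FOLLOW(body) = { 'else', 'end', 'then', ; }.
Union: FOLLOW(expr) = { EOF, 'else', 'end', 'then', ;, id }.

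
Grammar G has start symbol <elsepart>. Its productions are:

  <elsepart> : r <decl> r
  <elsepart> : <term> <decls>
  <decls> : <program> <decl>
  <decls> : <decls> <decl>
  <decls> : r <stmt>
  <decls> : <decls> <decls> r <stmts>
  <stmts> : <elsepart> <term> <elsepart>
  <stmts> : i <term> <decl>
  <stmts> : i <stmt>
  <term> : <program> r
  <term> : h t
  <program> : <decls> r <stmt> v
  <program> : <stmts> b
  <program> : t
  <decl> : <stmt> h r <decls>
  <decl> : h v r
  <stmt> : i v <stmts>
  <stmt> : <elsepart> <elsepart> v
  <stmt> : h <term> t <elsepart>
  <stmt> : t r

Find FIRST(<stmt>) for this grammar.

<stmt> : i v <stmts> contributes {i}.
From <stmt> : <elsepart> <elsepart> v: add FIRST(<elsepart>) = { h, i, r, t }.
<stmt> : h <term> t <elsepart> contributes {h}.
<stmt> : t r contributes {t}.
Union: FIRST(<stmt>) = { h, i, r, t }.

{ h, i, r, t }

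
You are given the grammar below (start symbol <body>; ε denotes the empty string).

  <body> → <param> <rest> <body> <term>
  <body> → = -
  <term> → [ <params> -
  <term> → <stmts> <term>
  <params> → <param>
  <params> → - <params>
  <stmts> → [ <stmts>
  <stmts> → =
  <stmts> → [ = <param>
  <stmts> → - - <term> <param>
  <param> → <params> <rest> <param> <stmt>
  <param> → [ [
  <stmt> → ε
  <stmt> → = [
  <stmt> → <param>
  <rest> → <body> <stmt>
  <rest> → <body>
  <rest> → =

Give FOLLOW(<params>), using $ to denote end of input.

{ -, =, [ }

In <term> → [ <params> -: add FIRST(-) = { - }.
In <params> → - <params>: <params> is at the end, add FOLLOW(<params>) = { -, =, [ }.
In <param> → <params> <rest> <param> <stmt>: add FIRST(<rest> <param> <stmt>) = { -, =, [ }.
Union: FOLLOW(<params>) = { -, =, [ }.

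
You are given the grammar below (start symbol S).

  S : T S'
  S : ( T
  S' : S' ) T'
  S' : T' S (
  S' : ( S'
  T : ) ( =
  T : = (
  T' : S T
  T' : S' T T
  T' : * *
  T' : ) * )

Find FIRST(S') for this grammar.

{ (, ), *, = }

From S' : S' ) T': add FIRST(S') = { (, ), *, = }.
From S' : T' S (: add FIRST(T') = { (, ), *, = }.
S' : ( S' contributes {(}.
Union: FIRST(S') = { (, ), *, = }.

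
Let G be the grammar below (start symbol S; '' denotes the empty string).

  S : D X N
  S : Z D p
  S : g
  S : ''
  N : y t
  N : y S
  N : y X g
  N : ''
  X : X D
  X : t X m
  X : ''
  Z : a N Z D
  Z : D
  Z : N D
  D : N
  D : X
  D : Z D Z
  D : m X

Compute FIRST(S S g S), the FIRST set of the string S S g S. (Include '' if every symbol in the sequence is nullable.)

Add FIRST(S)\{''} = { a, g, m, p, t, y }; S is nullable, continue.
Add FIRST(S)\{''} = { a, g, m, p, t, y }; S is nullable, continue.
g is a terminal; add {g} and stop.

{ a, g, m, p, t, y }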